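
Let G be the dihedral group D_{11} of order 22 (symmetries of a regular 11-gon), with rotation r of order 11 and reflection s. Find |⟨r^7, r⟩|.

11

|⟨r^7⟩| = 11 and |⟨r⟩| = 11, so |H| is a multiple of lcm(11, 11) = 11 and divides |G| = 22.
Closing under the operation: H = {e, r, r^2, r^3, r^4, r^5, r^6, r^7, r^8, r^9, r^10}, so |H| = 11.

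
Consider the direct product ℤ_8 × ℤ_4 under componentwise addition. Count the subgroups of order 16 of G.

|G| = 32 and 16 | 32, so subgroups of order 16 are possible by Lagrange.
The subgroups of order 16 are: {(0,0), (0,1), (0,2), (0,3), (2,0), (2,1), (2,2), (2,3), (4,0), (4,1), (4,2), (4,3), (6,0), (6,1), (6,2), (6,3)}; {(0,0), (0,2), (1,0), (1,2), (2,0), (2,2), (3,0), (3,2), (4,0), (4,2), (5,0), (5,2), (6,0), (6,2), (7,0), (7,2)}; {(0,0), (0,2), (1,1), (1,3), (2,0), (2,2), (3,1), (3,3), (4,0), (4,2), (5,1), (5,3), (6,0), (6,2), (7,1), (7,3)}.
So G has 3 subgroups of order 16.

3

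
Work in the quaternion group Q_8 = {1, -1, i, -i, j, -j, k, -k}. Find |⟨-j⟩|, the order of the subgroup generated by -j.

Computing powers of -j: the smallest k with (-j)^k = e is k = 4.

4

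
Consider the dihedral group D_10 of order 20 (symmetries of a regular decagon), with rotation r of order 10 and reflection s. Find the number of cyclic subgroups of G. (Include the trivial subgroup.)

Group the elements of G by the cyclic subgroup they generate; each cyclic subgroup of order d accounts for φ(d) elements.
Cyclic subgroups by order — order 1: 1; order 2: 11; order 5: 1; order 10: 1.
Total: 14.

14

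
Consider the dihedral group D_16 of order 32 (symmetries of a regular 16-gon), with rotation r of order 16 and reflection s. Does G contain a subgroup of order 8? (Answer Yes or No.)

Yes

8 | 32. A subgroup of order 8 is {e, r^2, r^4, r^6, r^8, r^10, r^12, r^14}.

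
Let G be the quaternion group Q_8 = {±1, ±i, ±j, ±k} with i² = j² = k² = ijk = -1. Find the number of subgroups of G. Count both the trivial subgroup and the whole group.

6

|G| = 8, so by Lagrange every subgroup order divides 8. Divisors: 1, 2, 4, 8.
Subgroups by order — order 1: 1; order 2: 1; order 4: 3; order 8: 1.
Total: 1 + 1 + 3 + 1 = 6.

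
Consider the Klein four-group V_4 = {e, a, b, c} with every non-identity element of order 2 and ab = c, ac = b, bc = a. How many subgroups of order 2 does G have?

3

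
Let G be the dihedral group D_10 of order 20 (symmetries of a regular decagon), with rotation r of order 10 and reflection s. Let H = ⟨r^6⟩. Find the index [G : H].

|⟨r^6⟩| = 5 and |G| = 20.
By Lagrange, [G : H] = |G|/|H| = 20/5 = 4.

4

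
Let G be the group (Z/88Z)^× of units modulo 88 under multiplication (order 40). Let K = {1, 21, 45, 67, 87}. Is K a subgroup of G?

No

Closure fails: 67 · 45 = 23 ∉ K. So K is not a subgroup.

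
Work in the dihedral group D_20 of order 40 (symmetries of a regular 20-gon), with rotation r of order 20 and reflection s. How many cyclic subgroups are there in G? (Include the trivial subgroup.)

Group the elements of G by the cyclic subgroup they generate; each cyclic subgroup of order d accounts for φ(d) elements.
Cyclic subgroups by order — order 1: 1; order 2: 21; order 4: 1; order 5: 1; order 10: 1; order 20: 1.
Total: 26.

26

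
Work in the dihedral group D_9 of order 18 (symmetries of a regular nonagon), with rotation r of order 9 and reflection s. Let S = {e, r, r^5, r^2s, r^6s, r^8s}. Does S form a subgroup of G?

No

r^5 ∈ S but its inverse r^4 ∉ S, so S is not a subgroup.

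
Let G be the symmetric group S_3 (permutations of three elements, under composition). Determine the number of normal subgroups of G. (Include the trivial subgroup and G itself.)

G has 6 subgroups. Checking conjugation-invariance by order — order 1: 1/1 normal; order 2: 0/3 normal; order 3: 1/1 normal; order 6: 1/1 normal.
Total normal subgroups: 3.

3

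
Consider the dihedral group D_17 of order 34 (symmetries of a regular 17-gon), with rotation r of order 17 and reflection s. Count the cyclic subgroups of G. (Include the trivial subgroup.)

19

Group the elements of G by the cyclic subgroup they generate; each cyclic subgroup of order d accounts for φ(d) elements.
Cyclic subgroups by order — order 1: 1; order 2: 17; order 17: 1.
Total: 19.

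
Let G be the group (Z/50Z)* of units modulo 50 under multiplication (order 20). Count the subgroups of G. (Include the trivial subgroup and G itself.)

|G| = 20, so by Lagrange every subgroup order divides 20. Divisors: 1, 2, 4, 5, 10, 20.
Subgroups by order — order 1: 1; order 2: 1; order 4: 1; order 5: 1; order 10: 1; order 20: 1.
Total: 1 + 1 + 1 + 1 + 1 + 1 = 6.

6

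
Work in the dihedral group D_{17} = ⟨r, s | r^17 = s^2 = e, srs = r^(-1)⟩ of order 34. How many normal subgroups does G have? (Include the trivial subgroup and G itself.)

3

G has 20 subgroups. Checking conjugation-invariance by order — order 1: 1/1 normal; order 2: 0/17 normal; order 17: 1/1 normal; order 34: 1/1 normal.
Total normal subgroups: 3.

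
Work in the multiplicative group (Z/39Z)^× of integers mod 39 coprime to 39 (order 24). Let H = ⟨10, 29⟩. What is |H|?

|⟨10⟩| = 6 and |⟨29⟩| = 6, so |H| is a multiple of lcm(6, 6) = 6 and divides |G| = 24.
Closing under the operation: H = {1, 4, 10, 14, 16, 17, 22, 23, 25, 29, 35, 38}, so |H| = 12.

12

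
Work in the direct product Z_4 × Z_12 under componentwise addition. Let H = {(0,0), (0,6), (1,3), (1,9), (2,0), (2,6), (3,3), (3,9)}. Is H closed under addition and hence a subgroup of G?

Yes

|H| = 8 divides |G| = 48, consistent with Lagrange.
H contains the identity, every element's inverse is in H, and H is closed under +: it is a subgroup.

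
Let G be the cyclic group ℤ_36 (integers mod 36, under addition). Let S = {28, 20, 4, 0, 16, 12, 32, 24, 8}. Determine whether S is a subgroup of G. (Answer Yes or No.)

|S| = 9 divides |G| = 36, consistent with Lagrange.
S contains the identity, every element's inverse is in S, and S is closed under +: it is a subgroup.
In fact S = ⟨32⟩.

Yes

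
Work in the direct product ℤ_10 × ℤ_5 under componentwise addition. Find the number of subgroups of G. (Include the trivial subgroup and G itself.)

|G| = 50, so by Lagrange every subgroup order divides 50. Divisors: 1, 2, 5, 10, 25, 50.
Subgroups by order — order 1: 1; order 2: 1; order 5: 6; order 10: 6; order 25: 1; order 50: 1.
Total: 1 + 1 + 6 + 6 + 1 + 1 = 16.

16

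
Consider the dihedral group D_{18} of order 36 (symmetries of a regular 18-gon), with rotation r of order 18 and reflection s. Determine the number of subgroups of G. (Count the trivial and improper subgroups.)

|G| = 36, so by Lagrange every subgroup order divides 36. Divisors: 1, 2, 3, 4, 6, 9, 12, 18, 36.
Subgroups by order — order 1: 1; order 2: 19; order 3: 1; order 4: 9; order 6: 7; order 9: 1; order 12: 3; order 18: 3; order 36: 1.
Total: 1 + 19 + 1 + 9 + 7 + 1 + 3 + 3 + 1 = 45.

45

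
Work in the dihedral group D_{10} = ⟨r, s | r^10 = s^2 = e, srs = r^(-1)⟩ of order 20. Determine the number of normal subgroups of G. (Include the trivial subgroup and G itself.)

7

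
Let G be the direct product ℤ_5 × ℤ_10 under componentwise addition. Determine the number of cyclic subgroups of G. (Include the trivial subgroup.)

Each element a generates a cyclic subgroup ⟨a⟩; distinct elements may generate the same one (a cyclic group of order d has φ(d) generators).
Cyclic subgroups by order — order 1: 1; order 2: 1; order 5: 6; order 10: 6.
Total: 14.

14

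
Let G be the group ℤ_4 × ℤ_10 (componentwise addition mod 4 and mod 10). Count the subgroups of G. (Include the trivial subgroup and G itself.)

16

|G| = 40, so by Lagrange every subgroup order divides 40. Divisors: 1, 2, 4, 5, 8, 10, 20, 40.
Subgroups by order — order 1: 1; order 2: 3; order 4: 3; order 5: 1; order 8: 1; order 10: 3; order 20: 3; order 40: 1.
Total: 1 + 3 + 3 + 1 + 1 + 3 + 3 + 1 = 16.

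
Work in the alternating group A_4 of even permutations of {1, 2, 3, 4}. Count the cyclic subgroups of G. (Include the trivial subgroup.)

Group the elements of G by the cyclic subgroup they generate; each cyclic subgroup of order d accounts for φ(d) elements.
Cyclic subgroups by order — order 1: 1; order 2: 3; order 3: 4.
Total: 8.

8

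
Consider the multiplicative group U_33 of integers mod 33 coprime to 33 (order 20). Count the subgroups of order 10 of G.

3

|G| = 20 and 10 | 20, so subgroups of order 10 are possible by Lagrange.
The subgroups of order 10 are: {1, 4, 7, 10, 13, 16, 19, 25, 28, 31}; {1, 4, 5, 14, 16, 20, 23, 25, 26, 31}; {1, 2, 4, 8, 16, 17, 25, 29, 31, 32}.
So G has 3 subgroups of order 10.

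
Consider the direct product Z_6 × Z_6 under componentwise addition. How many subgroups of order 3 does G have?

4

|G| = 36 and 3 | 36, so subgroups of order 3 are possible by Lagrange.
The subgroups of order 3 are: {(0,0), (0,2), (0,4)}; {(0,0), (2,0), (4,0)}; {(0,0), (2,2), (4,4)}; {(0,0), (2,4), (4,2)}.
So G has 4 subgroups of order 3.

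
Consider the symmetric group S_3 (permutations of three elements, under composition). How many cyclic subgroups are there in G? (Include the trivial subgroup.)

5

Each element a generates a cyclic subgroup ⟨a⟩; distinct elements may generate the same one (a cyclic group of order d has φ(d) generators).
Cyclic subgroups by order — order 1: 1; order 2: 3; order 3: 1.
Total: 5.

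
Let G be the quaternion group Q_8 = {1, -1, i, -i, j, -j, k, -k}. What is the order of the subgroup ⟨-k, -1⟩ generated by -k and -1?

|⟨-k⟩| = 4 and |⟨-1⟩| = 2, so |H| is a multiple of lcm(4, 2) = 4 and divides |G| = 8.
Closing under the operation: H = {1, -1, k, -k}, so |H| = 4.

4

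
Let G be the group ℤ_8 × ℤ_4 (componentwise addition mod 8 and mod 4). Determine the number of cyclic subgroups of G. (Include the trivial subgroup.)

14

Group the elements of G by the cyclic subgroup they generate; each cyclic subgroup of order d accounts for φ(d) elements.
Cyclic subgroups by order — order 1: 1; order 2: 3; order 4: 6; order 8: 4.
Total: 14.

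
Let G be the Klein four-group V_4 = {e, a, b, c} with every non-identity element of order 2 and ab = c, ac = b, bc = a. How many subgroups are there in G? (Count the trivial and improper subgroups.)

5

|G| = 4, so by Lagrange every subgroup order divides 4. Divisors: 1, 2, 4.
Subgroups by order — order 1: 1; order 2: 3; order 4: 1.
Total: 1 + 3 + 1 = 5.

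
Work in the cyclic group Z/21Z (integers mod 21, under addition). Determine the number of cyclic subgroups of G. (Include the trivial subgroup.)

4

Each element a generates a cyclic subgroup ⟨a⟩; distinct elements may generate the same one (a cyclic group of order d has φ(d) generators).
Cyclic subgroups by order — order 1: 1; order 3: 1; order 7: 1; order 21: 1.
Total: 4.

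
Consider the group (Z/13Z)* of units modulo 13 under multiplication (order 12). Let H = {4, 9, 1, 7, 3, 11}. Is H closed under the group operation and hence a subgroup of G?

4 ∈ H but its inverse 10 ∉ H, so H is not a subgroup.

No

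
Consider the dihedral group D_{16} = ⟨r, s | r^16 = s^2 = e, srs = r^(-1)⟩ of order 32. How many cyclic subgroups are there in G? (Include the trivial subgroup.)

21

Each element a generates a cyclic subgroup ⟨a⟩; distinct elements may generate the same one (a cyclic group of order d has φ(d) generators).
Cyclic subgroups by order — order 1: 1; order 2: 17; order 4: 1; order 8: 1; order 16: 1.
Total: 21.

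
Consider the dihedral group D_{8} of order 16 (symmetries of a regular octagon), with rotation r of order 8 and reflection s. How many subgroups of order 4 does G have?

|G| = 16 and 4 | 16, so subgroups of order 4 are possible by Lagrange.
The subgroups of order 4 are: {e, r^2, r^4, r^6}; {e, r^4, r^2s, r^6s}; {e, r^4, r^3s, r^7s}; {e, r^4, s, r^4s}; … (5 in all).
So G has 5 subgroups of order 4.

5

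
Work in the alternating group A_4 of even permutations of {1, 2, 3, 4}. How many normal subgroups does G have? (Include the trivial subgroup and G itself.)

3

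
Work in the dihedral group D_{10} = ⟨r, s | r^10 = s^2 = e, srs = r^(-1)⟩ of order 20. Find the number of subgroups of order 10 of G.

|G| = 20 and 10 | 20, so subgroups of order 10 are possible by Lagrange.
The subgroups of order 10 are: {e, r, r^2, r^3, r^4, r^5, r^6, r^7, r^8, r^9}; {e, r^2, r^4, r^6, r^8, s, r^2s, r^4s, r^6s, r^8s}; {e, r^2, r^4, r^6, r^8, rs, r^3s, r^5s, r^7s, r^9s}.
So G has 3 subgroups of order 10.

3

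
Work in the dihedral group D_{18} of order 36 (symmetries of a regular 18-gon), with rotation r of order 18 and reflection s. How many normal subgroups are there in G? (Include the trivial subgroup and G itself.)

G has 45 subgroups. Checking conjugation-invariance by order — order 1: 1/1 normal; order 2: 1/19 normal; order 3: 1/1 normal; order 4: 0/9 normal; order 6: 1/7 normal; order 9: 1/1 normal; order 12: 0/3 normal; order 18: 3/3 normal; order 36: 1/1 normal.
Total normal subgroups: 9.

9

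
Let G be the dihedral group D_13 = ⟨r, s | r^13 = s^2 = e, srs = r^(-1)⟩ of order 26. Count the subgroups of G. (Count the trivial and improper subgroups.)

16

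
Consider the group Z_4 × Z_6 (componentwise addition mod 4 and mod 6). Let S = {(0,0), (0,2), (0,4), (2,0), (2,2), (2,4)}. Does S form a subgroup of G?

Yes

|S| = 6 divides |G| = 24, consistent with Lagrange.
S contains the identity, every element's inverse is in S, and S is closed under +: it is a subgroup.
In fact S = ⟨(2,4)⟩.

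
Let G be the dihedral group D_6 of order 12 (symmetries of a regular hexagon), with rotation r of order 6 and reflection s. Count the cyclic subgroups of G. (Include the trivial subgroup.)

10

A cyclic subgroup of order d is generated by each of its φ(d) elements of order d, so the cyclic subgroups of order d number (#elements of order d)/φ(d).
Cyclic subgroups by order — order 1: 1; order 2: 7; order 3: 1; order 6: 1.
Total: 10.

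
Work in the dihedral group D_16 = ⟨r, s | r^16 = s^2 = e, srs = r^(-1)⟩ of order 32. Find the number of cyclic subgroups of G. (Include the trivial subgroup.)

Group the elements of G by the cyclic subgroup they generate; each cyclic subgroup of order d accounts for φ(d) elements.
Cyclic subgroups by order — order 1: 1; order 2: 17; order 4: 1; order 8: 1; order 16: 1.
Total: 21.

21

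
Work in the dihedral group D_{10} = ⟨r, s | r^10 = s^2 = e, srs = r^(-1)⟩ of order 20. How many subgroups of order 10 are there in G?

|G| = 20 and 10 | 20, so subgroups of order 10 are possible by Lagrange.
The subgroups of order 10 are: {e, r, r^2, r^3, r^4, r^5, r^6, r^7, r^8, r^9}; {e, r^2, r^4, r^6, r^8, s, r^2s, r^4s, r^6s, r^8s}; {e, r^2, r^4, r^6, r^8, rs, r^3s, r^5s, r^7s, r^9s}.
So G has 3 subgroups of order 10.

3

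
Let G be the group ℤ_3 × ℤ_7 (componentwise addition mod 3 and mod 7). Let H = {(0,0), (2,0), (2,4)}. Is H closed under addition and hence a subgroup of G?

No

(2,4) ∈ H but its inverse (1,3) ∉ H, so H is not a subgroup.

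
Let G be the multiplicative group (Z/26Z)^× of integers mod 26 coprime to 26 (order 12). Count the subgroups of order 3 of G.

1

|G| = 12 and 3 | 12, so subgroups of order 3 are possible by Lagrange.
The subgroups of order 3 are: {1, 3, 9}.
So G has 1 subgroup of order 3.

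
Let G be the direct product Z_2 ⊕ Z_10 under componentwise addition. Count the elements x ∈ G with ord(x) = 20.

0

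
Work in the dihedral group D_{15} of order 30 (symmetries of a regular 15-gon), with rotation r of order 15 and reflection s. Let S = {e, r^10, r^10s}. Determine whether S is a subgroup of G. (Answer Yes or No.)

r^10 ∈ S but its inverse r^5 ∉ S, so S is not a subgroup.

No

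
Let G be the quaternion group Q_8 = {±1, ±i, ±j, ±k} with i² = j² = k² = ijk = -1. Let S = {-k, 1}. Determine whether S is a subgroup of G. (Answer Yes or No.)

-k ∈ S but its inverse k ∉ S, so S is not a subgroup.

No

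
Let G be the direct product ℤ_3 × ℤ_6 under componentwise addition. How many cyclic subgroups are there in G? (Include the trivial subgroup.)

A cyclic subgroup of order d is generated by each of its φ(d) elements of order d, so the cyclic subgroups of order d number (#elements of order d)/φ(d).
Cyclic subgroups by order — order 1: 1; order 2: 1; order 3: 4; order 6: 4.
Total: 10.

10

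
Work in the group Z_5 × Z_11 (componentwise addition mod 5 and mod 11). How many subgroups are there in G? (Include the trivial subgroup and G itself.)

|G| = 55, so by Lagrange every subgroup order divides 55. Divisors: 1, 5, 11, 55.
Subgroups by order — order 1: 1; order 5: 1; order 11: 1; order 55: 1.
Total: 1 + 1 + 1 + 1 = 4.

4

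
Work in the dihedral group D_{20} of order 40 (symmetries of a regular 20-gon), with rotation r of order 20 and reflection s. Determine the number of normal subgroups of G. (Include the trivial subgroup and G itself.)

G has 48 subgroups. Checking conjugation-invariance by order — order 1: 1/1 normal; order 2: 1/21 normal; order 4: 1/11 normal; order 5: 1/1 normal; order 8: 0/5 normal; order 10: 1/5 normal; order 20: 3/3 normal; order 40: 1/1 normal.
Total normal subgroups: 9.

9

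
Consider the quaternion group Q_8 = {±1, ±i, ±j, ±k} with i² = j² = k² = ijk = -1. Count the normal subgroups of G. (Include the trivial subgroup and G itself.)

G has 6 subgroups. Checking conjugation-invariance by order — order 1: 1/1 normal; order 2: 1/1 normal; order 4: 3/3 normal; order 8: 1/1 normal.
Total normal subgroups: 6.

6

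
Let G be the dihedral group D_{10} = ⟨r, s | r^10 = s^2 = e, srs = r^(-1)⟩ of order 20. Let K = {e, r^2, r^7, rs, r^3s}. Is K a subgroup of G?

r^7 ∈ K but its inverse r^3 ∉ K, so K is not a subgroup.

No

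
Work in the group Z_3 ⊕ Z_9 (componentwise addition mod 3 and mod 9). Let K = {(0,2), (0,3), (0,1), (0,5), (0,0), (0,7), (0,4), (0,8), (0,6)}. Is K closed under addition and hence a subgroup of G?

Yes

|K| = 9 divides |G| = 27, consistent with Lagrange.
K contains the identity, every element's inverse is in K, and K is closed under +: it is a subgroup.
In fact K = ⟨(0,1)⟩.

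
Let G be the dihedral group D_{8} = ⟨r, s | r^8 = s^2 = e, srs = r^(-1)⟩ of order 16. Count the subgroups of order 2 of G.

|G| = 16 and 2 | 16, so subgroups of order 2 are possible by Lagrange.
The subgroups of order 2 are: {e, r^2s}; {e, r^3s}; {e, r^4}; {e, r^4s}; … (9 in all).
So G has 9 subgroups of order 2.

9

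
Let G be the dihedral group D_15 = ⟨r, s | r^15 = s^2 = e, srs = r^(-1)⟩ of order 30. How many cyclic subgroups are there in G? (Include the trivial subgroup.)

19

Each element a generates a cyclic subgroup ⟨a⟩; distinct elements may generate the same one (a cyclic group of order d has φ(d) generators).
Cyclic subgroups by order — order 1: 1; order 2: 15; order 3: 1; order 5: 1; order 15: 1.
Total: 19.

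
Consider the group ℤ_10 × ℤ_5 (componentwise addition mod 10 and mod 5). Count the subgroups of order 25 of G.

1

|G| = 50 and 25 | 50, so subgroups of order 25 are possible by Lagrange.
The subgroups of order 25 are: {(0,0), (0,1), (0,2), (0,3), (0,4), (2,0), (2,1), (2,2), (2,3), (2,4), (4,0), (4,1), (4,2), (4,3), (4,4), (6,0), (6,1), (6,2), (6,3), (6,4), (8,0), (8,1), (8,2), (8,3), (8,4)}.
So G has 1 subgroup of order 25.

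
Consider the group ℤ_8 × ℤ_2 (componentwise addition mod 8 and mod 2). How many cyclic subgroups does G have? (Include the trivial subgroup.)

Each element a generates a cyclic subgroup ⟨a⟩; distinct elements may generate the same one (a cyclic group of order d has φ(d) generators).
Cyclic subgroups by order — order 1: 1; order 2: 3; order 4: 2; order 8: 2.
Total: 8.

8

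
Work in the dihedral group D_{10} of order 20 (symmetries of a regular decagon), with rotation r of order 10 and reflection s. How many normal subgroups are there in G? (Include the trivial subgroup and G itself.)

7

G has 22 subgroups. Checking conjugation-invariance by order — order 1: 1/1 normal; order 2: 1/11 normal; order 4: 0/5 normal; order 5: 1/1 normal; order 10: 3/3 normal; order 20: 1/1 normal.
Total normal subgroups: 7.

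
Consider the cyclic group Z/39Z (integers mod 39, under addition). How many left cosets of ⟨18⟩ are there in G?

3

|⟨18⟩| = 13 and |G| = 39.
By Lagrange, [G : H] = |G|/|H| = 39/13 = 3.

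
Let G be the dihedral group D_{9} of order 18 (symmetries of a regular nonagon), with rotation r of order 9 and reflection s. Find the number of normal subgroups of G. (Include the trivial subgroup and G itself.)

G has 16 subgroups. Checking conjugation-invariance by order — order 1: 1/1 normal; order 2: 0/9 normal; order 3: 1/1 normal; order 6: 0/3 normal; order 9: 1/1 normal; order 18: 1/1 normal.
Total normal subgroups: 4.

4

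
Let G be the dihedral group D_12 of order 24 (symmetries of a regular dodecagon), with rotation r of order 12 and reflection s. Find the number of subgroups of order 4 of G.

7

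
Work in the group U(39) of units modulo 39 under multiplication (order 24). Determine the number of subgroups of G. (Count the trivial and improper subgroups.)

16

|G| = 24, so by Lagrange every subgroup order divides 24. Divisors: 1, 2, 3, 4, 6, 8, 12, 24.
Subgroups by order — order 1: 1; order 2: 3; order 3: 1; order 4: 3; order 6: 3; order 8: 1; order 12: 3; order 24: 1.
Total: 1 + 3 + 1 + 3 + 3 + 1 + 3 + 1 = 16.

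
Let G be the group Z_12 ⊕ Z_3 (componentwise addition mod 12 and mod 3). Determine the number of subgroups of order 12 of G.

|G| = 36 and 12 | 36, so subgroups of order 12 are possible by Lagrange.
The subgroups of order 12 are: {(0,0), (0,1), (0,2), (3,0), (3,1), (3,2), (6,0), (6,1), (6,2), (9,0), (9,1), (9,2)}; {(0,0), (1,0), (2,0), (3,0), (4,0), (5,0), (6,0), (7,0), (8,0), (9,0), (10,0), (11,0)}; {(0,0), (1,1), (2,2), (3,0), (4,1), (5,2), (6,0), (7,1), (8,2), (9,0), (10,1), (11,2)}; {(0,0), (1,2), (2,1), (3,0), (4,2), (5,1), (6,0), (7,2), (8,1), (9,0), (10,2), (11,1)}.
So G has 4 subgroups of order 12.

4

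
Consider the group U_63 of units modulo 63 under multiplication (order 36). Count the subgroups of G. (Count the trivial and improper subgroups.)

|G| = 36, so by Lagrange every subgroup order divides 36. Divisors: 1, 2, 3, 4, 6, 9, 12, 18, 36.
Subgroups by order — order 1: 1; order 2: 3; order 3: 4; order 4: 1; order 6: 12; order 9: 1; order 12: 4; order 18: 3; order 36: 1.
Total: 1 + 3 + 4 + 1 + 12 + 1 + 4 + 3 + 1 = 30.

30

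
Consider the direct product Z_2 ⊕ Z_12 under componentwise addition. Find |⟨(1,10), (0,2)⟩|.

|⟨(1,10)⟩| = 6 and |⟨(0,2)⟩| = 6, so |H| is a multiple of lcm(6, 6) = 6 and divides |G| = 24.
Closing under the operation: H = {(0,0), (0,2), (0,4), (0,6), (0,8), (0,10), (1,0), (1,2), (1,4), (1,6), (1,8), (1,10)}, so |H| = 12.

12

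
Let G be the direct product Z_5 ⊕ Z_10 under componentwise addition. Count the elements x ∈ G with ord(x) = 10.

24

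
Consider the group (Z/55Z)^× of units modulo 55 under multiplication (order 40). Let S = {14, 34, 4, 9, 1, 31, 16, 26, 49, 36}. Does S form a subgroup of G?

Yes

|S| = 10 divides |G| = 40, consistent with Lagrange.
S contains the identity, every element's inverse is in S, and S is closed under ·: it is a subgroup.
In fact S = ⟨4⟩.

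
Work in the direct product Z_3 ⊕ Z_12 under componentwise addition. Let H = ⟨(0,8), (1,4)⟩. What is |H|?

9

|⟨(0,8)⟩| = 3 and |⟨(1,4)⟩| = 3, so |H| is a multiple of lcm(3, 3) = 3 and divides |G| = 36.
Closing under the operation: H = {(0,0), (0,4), (0,8), (1,0), (1,4), (1,8), (2,0), (2,4), (2,8)}, so |H| = 9.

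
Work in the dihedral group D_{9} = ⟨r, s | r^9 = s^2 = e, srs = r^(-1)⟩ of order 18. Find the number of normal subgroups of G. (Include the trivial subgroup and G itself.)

4

G has 16 subgroups. Checking conjugation-invariance by order — order 1: 1/1 normal; order 2: 0/9 normal; order 3: 1/1 normal; order 6: 0/3 normal; order 9: 1/1 normal; order 18: 1/1 normal.
Total normal subgroups: 4.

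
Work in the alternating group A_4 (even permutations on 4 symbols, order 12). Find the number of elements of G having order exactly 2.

The elements of order 2 are: (1 2)(3 4), (1 3)(2 4), (1 4)(2 3).
That's 3.

3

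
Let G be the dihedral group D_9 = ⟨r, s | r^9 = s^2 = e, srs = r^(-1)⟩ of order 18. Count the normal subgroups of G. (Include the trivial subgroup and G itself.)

G has 16 subgroups. Checking conjugation-invariance by order — order 1: 1/1 normal; order 2: 0/9 normal; order 3: 1/1 normal; order 6: 0/3 normal; order 9: 1/1 normal; order 18: 1/1 normal.
Total normal subgroups: 4.

4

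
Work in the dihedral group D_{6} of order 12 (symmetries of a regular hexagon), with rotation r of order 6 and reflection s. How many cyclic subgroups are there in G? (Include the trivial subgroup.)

A cyclic subgroup of order d is generated by each of its φ(d) elements of order d, so the cyclic subgroups of order d number (#elements of order d)/φ(d).
Cyclic subgroups by order — order 1: 1; order 2: 7; order 3: 1; order 6: 1.
Total: 10.

10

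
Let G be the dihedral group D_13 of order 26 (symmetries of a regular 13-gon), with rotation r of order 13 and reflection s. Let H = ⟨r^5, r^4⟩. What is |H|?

|⟨r^5⟩| = 13 and |⟨r^4⟩| = 13, so |H| is a multiple of lcm(13, 13) = 13 and divides |G| = 26.
Closing under the operation: H = {e, r, r^2, r^3, r^4, r^5, r^6, r^7, r^8, r^9, r^10, r^11, r^12}, so |H| = 13.

13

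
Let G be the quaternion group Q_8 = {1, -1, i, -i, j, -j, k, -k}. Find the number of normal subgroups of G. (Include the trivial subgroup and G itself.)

G has 6 subgroups. Checking conjugation-invariance by order — order 1: 1/1 normal; order 2: 1/1 normal; order 4: 3/3 normal; order 8: 1/1 normal.
Total normal subgroups: 6.

6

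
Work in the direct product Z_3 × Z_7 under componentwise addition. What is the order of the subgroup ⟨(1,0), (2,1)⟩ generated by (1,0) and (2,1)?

21

|⟨(1,0)⟩| = 3 and |⟨(2,1)⟩| = 21, so |H| is a multiple of lcm(3, 21) = 21 and divides |G| = 21.
Closing {(1,0), (2,1)} under the group operation gives all of G, so |H| = 21.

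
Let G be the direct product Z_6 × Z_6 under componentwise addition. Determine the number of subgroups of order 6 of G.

|G| = 36 and 6 | 36, so subgroups of order 6 are possible by Lagrange.
The subgroups of order 6 are: {(0,0), (0,1), (0,2), (0,3), (0,4), (0,5)}; {(0,0), (0,2), (0,4), (3,0), (3,2), (3,4)}; {(0,0), (0,2), (0,4), (3,1), (3,3), (3,5)}; {(0,0), (0,3), (2,0), (2,3), (4,0), (4,3)}; … (12 in all).
So G has 12 subgroups of order 6.

12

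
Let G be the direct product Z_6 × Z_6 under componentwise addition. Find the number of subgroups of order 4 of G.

|G| = 36 and 4 | 36, so subgroups of order 4 are possible by Lagrange.
The subgroups of order 4 are: {(0,0), (0,3), (3,0), (3,3)}.
So G has 1 subgroup of order 4.

1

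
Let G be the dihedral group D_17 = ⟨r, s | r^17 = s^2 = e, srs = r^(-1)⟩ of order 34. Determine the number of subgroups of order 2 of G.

|G| = 34 and 2 | 34, so subgroups of order 2 are possible by Lagrange.
The subgroups of order 2 are: {e, r^10s}; {e, r^11s}; {e, r^12s}; {e, r^13s}; … (17 in all).
So G has 17 subgroups of order 2.

17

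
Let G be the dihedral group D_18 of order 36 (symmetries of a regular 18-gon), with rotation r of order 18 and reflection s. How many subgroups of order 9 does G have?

1

|G| = 36 and 9 | 36, so subgroups of order 9 are possible by Lagrange.
The subgroups of order 9 are: {e, r^2, r^4, r^6, r^8, r^10, r^12, r^14, r^16}.
So G has 1 subgroup of order 9.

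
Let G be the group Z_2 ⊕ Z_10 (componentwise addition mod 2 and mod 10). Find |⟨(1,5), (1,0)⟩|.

|⟨(1,5)⟩| = 2 and |⟨(1,0)⟩| = 2, so |H| is a multiple of lcm(2, 2) = 2 and divides |G| = 20.
Closing under the operation: H = {(0,0), (0,5), (1,0), (1,5)}, so |H| = 4.

4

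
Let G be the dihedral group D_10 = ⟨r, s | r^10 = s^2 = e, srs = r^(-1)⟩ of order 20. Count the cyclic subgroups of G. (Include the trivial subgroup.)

Each element a generates a cyclic subgroup ⟨a⟩; distinct elements may generate the same one (a cyclic group of order d has φ(d) generators).
Cyclic subgroups by order — order 1: 1; order 2: 11; order 5: 1; order 10: 1.
Total: 14.

14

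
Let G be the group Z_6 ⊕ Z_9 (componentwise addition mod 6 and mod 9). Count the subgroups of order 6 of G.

|G| = 54 and 6 | 54, so subgroups of order 6 are possible by Lagrange.
The subgroups of order 6 are: {(0,0), (0,3), (0,6), (3,0), (3,3), (3,6)}; {(0,0), (1,0), (2,0), (3,0), (4,0), (5,0)}; {(0,0), (1,3), (2,6), (3,0), (4,3), (5,6)}; {(0,0), (1,6), (2,3), (3,0), (4,6), (5,3)}.
So G has 4 subgroups of order 6.

4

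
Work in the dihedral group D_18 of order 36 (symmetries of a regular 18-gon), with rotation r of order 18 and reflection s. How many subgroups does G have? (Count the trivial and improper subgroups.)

45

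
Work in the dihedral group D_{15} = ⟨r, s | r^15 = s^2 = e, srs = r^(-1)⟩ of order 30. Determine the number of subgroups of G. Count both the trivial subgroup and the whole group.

|G| = 30, so by Lagrange every subgroup order divides 30. Divisors: 1, 2, 3, 5, 6, 10, 15, 30.
Subgroups by order — order 1: 1; order 2: 15; order 3: 1; order 5: 1; order 6: 5; order 10: 3; order 15: 1; order 30: 1.
Total: 1 + 15 + 1 + 1 + 5 + 3 + 1 + 1 = 28.

28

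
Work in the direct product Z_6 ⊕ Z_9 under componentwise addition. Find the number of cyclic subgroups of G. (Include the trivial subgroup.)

16

Each element a generates a cyclic subgroup ⟨a⟩; distinct elements may generate the same one (a cyclic group of order d has φ(d) generators).
Cyclic subgroups by order — order 1: 1; order 2: 1; order 3: 4; order 6: 4; order 9: 3; order 18: 3.
Total: 16.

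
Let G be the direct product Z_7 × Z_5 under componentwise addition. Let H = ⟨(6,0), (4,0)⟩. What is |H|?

7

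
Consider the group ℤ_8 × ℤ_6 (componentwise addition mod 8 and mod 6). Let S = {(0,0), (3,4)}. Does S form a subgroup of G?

No

(3,4) ∈ S but its inverse (5,2) ∉ S, so S is not a subgroup.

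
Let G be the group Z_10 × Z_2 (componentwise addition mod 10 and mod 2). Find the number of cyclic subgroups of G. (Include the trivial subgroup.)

8

Each element a generates a cyclic subgroup ⟨a⟩; distinct elements may generate the same one (a cyclic group of order d has φ(d) generators).
Cyclic subgroups by order — order 1: 1; order 2: 3; order 5: 1; order 10: 3.
Total: 8.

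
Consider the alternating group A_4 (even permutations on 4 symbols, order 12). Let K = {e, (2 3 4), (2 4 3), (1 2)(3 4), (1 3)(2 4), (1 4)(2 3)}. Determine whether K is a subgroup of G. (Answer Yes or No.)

No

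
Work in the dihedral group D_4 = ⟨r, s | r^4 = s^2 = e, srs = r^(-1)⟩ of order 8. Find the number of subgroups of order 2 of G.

|G| = 8 and 2 | 8, so subgroups of order 2 are possible by Lagrange.
The subgroups of order 2 are: {e, r^2}; {e, r^2s}; {e, r^3s}; {e, rs}; … (5 in all).
So G has 5 subgroups of order 2.

5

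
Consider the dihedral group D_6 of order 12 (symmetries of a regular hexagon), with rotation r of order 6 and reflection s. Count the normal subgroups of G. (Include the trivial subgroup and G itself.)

G has 16 subgroups. Checking conjugation-invariance by order — order 1: 1/1 normal; order 2: 1/7 normal; order 3: 1/1 normal; order 4: 0/3 normal; order 6: 3/3 normal; order 12: 1/1 normal.
Total normal subgroups: 7.

7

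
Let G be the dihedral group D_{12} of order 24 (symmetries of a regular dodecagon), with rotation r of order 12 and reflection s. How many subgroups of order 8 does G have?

3

|G| = 24 and 8 | 24, so subgroups of order 8 are possible by Lagrange.
The subgroups of order 8 are: {e, r^3, r^6, r^9, rs, r^4s, r^7s, r^10s}; {e, r^3, r^6, r^9, r^2s, r^5s, r^8s, r^11s}; {e, r^3, r^6, r^9, s, r^3s, r^6s, r^9s}.
So G has 3 subgroups of order 8.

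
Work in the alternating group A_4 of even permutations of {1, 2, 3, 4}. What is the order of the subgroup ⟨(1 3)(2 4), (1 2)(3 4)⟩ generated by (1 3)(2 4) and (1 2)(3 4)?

4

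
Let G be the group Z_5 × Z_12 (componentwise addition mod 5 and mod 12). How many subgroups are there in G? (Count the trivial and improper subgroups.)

|G| = 60, so by Lagrange every subgroup order divides 60. Divisors: 1, 2, 3, 4, 5, 6, 10, 12, 15, 20, 30, 60.
Subgroups by order — order 1: 1; order 2: 1; order 3: 1; order 4: 1; order 5: 1; order 6: 1; order 10: 1; order 12: 1; order 15: 1; order 20: 1; order 30: 1; order 60: 1.
Total: 1 + 1 + 1 + 1 + 1 + 1 + 1 + 1 + 1 + 1 + 1 + 1 = 12.

12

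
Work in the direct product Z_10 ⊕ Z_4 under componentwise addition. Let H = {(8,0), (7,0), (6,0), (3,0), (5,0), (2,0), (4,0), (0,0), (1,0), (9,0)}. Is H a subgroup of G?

Yes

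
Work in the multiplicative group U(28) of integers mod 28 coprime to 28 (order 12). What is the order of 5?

6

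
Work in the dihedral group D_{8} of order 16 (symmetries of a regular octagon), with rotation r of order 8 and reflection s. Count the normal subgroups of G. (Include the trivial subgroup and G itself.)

7

G has 19 subgroups. Checking conjugation-invariance by order — order 1: 1/1 normal; order 2: 1/9 normal; order 4: 1/5 normal; order 8: 3/3 normal; order 16: 1/1 normal.
Total normal subgroups: 7.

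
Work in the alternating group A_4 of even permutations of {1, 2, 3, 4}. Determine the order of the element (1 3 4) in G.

Computing powers of (1 3 4): the smallest k with ((1 3 4))^k = e is k = 3.

3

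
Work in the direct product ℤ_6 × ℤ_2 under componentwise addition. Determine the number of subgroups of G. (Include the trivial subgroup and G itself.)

10

|G| = 12, so by Lagrange every subgroup order divides 12. Divisors: 1, 2, 3, 4, 6, 12.
Subgroups by order — order 1: 1; order 2: 3; order 3: 1; order 4: 1; order 6: 3; order 12: 1.
Total: 1 + 3 + 1 + 1 + 3 + 1 = 10.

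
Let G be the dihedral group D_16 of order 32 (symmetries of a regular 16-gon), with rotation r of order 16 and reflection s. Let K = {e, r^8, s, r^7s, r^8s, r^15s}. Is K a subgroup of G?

No

|K| = 6 does not divide |G| = 32, so by Lagrange K is not a subgroup.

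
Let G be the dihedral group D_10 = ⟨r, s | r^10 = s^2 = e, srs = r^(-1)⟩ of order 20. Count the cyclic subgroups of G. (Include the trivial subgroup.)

14

Each element a generates a cyclic subgroup ⟨a⟩; distinct elements may generate the same one (a cyclic group of order d has φ(d) generators).
Cyclic subgroups by order — order 1: 1; order 2: 11; order 5: 1; order 10: 1.
Total: 14.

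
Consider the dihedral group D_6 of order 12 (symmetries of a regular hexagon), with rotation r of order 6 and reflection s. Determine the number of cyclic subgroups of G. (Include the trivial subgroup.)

Each element a generates a cyclic subgroup ⟨a⟩; distinct elements may generate the same one (a cyclic group of order d has φ(d) generators).
Cyclic subgroups by order — order 1: 1; order 2: 7; order 3: 1; order 6: 1.
Total: 10.

10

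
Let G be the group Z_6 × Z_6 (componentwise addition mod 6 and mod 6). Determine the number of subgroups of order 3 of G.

|G| = 36 and 3 | 36, so subgroups of order 3 are possible by Lagrange.
The subgroups of order 3 are: {(0,0), (0,2), (0,4)}; {(0,0), (2,0), (4,0)}; {(0,0), (2,2), (4,4)}; {(0,0), (2,4), (4,2)}.
So G has 4 subgroups of order 3.

4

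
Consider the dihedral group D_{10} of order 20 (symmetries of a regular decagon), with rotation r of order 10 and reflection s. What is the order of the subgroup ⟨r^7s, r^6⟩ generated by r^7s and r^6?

10

|⟨r^7s⟩| = 2 and |⟨r^6⟩| = 5, so |H| is a multiple of lcm(2, 5) = 10 and divides |G| = 20.
Closing under the operation: H = {e, r^2, r^4, r^6, r^8, rs, r^3s, r^5s, r^7s, r^9s}, so |H| = 10.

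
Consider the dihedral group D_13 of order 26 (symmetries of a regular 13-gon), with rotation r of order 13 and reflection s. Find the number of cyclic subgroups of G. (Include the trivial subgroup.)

15

Each element a generates a cyclic subgroup ⟨a⟩; distinct elements may generate the same one (a cyclic group of order d has φ(d) generators).
Cyclic subgroups by order — order 1: 1; order 2: 13; order 13: 1.
Total: 15.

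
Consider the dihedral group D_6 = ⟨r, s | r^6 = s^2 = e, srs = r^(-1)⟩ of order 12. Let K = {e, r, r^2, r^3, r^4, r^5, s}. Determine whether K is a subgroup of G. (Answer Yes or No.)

No

|K| = 7 does not divide |G| = 12, so by Lagrange K is not a subgroup.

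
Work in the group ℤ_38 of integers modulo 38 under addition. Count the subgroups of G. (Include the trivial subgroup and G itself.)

Subgroups of the cyclic group ℤ_38 correspond bijectively to divisors of 38.
Divisors of 38: 1, 2, 19, 38.
So ℤ_38 has 4 subgroups.

4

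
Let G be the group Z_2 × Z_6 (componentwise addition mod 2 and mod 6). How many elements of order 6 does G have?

6

An element (a,b) has order lcm(ord(a), ord(b)); count pairs with lcm equal to 6.
Enumerating gives 6 such elements.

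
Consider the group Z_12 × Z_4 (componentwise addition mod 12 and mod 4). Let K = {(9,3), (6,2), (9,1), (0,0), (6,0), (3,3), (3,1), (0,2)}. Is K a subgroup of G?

|K| = 8 divides |G| = 48, consistent with Lagrange.
K contains the identity, every element's inverse is in K, and K is closed under +: it is a subgroup.

Yes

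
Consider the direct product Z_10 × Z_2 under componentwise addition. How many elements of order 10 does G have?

12

An element (a,b) has order lcm(ord(a), ord(b)); count pairs with lcm equal to 10.
Enumerating gives 12 such elements.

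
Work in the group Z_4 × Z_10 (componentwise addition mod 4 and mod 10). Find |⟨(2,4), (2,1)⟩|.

|⟨(2,4)⟩| = 10 and |⟨(2,1)⟩| = 10, so |H| is a multiple of lcm(10, 10) = 10 and divides |G| = 40.
Closing under the operation: H = {(0,0), (0,1), (0,2), (0,3), (0,4), (0,5), (0,6), (0,7), (0,8), (0,9), (2,0), (2,1), (2,2), (2,3), (2,4), (2,5), (2,6), (2,7), (2,8), (2,9)}, so |H| = 20.

20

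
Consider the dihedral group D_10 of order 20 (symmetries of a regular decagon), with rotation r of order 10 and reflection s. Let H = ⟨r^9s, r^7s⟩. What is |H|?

|⟨r^9s⟩| = 2 and |⟨r^7s⟩| = 2, so |H| is a multiple of lcm(2, 2) = 2 and divides |G| = 20.
Closing under the operation: H = {e, r^2, r^4, r^6, r^8, rs, r^3s, r^5s, r^7s, r^9s}, so |H| = 10.

10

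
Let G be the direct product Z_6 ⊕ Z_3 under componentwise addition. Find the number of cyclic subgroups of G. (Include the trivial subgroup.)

10

A cyclic subgroup of order d is generated by each of its φ(d) elements of order d, so the cyclic subgroups of order d number (#elements of order d)/φ(d).
Cyclic subgroups by order — order 1: 1; order 2: 1; order 3: 4; order 6: 4.
Total: 10.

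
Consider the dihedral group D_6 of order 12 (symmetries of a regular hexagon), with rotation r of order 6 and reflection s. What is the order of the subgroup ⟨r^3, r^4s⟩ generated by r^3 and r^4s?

|⟨r^3⟩| = 2 and |⟨r^4s⟩| = 2, so |H| is a multiple of lcm(2, 2) = 2 and divides |G| = 12.
Closing under the operation: H = {e, r^3, rs, r^4s}, so |H| = 4.

4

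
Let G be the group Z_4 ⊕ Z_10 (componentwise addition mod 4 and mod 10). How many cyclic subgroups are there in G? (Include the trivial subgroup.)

12

Each element a generates a cyclic subgroup ⟨a⟩; distinct elements may generate the same one (a cyclic group of order d has φ(d) generators).
Cyclic subgroups by order — order 1: 1; order 2: 3; order 4: 2; order 5: 1; order 10: 3; order 20: 2.
Total: 12.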